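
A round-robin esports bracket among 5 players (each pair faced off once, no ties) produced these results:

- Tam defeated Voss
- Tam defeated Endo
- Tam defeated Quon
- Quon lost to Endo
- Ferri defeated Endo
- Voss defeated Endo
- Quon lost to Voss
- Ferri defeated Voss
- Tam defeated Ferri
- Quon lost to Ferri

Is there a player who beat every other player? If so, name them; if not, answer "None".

Tam

Tam has 4 wins out of 4 opponents — a perfect record.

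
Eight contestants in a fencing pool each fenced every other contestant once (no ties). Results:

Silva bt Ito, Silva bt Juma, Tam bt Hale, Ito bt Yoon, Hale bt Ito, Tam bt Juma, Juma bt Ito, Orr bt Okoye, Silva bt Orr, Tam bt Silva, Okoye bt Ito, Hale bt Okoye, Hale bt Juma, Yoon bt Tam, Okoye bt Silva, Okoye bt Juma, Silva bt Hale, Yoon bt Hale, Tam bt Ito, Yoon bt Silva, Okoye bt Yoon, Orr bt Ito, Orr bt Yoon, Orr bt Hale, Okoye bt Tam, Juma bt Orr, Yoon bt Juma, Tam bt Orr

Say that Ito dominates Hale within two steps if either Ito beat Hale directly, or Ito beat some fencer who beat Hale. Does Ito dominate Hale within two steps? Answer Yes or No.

Ito did not beat Hale directly.
Ito beat Yoon. Of those, Yoon beat Hale.

Yes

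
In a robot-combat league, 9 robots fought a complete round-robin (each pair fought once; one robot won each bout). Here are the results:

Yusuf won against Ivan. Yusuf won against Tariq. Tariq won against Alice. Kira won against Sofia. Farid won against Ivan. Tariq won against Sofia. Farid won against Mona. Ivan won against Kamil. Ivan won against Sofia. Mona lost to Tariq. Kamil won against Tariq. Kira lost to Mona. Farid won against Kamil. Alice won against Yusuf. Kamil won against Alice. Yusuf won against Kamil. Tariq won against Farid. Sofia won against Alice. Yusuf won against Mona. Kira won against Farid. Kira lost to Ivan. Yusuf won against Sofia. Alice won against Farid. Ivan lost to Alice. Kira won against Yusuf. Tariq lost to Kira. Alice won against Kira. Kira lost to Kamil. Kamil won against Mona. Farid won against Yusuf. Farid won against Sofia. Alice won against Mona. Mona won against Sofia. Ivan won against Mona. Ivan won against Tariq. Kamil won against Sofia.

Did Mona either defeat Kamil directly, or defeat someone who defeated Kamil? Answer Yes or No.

Mona did not beat Kamil directly.
Mona beat Kira, Sofia, but each of them lost to Kamil. No two-step path.

No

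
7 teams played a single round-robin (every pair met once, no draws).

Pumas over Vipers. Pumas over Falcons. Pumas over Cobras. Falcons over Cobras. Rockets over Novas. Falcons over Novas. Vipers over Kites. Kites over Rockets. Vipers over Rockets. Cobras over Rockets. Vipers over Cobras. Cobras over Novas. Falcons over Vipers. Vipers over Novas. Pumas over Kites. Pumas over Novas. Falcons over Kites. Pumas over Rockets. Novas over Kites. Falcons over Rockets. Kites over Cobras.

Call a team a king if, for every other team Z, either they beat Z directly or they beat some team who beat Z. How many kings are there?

Vipers cannot reach Falcons, Pumas in two steps.
Falcons cannot reach Pumas in two steps.
Novas cannot reach Vipers, Falcons, Pumas in two steps.
Rockets cannot reach Vipers, Falcons, Pumas, Cobras in two steps.
Pumas reaches everyone (king).
Cobras cannot reach Vipers, Falcons, Pumas in two steps.
Kites cannot reach Vipers, Falcons, Pumas in two steps.
Kings: Pumas — 1.

1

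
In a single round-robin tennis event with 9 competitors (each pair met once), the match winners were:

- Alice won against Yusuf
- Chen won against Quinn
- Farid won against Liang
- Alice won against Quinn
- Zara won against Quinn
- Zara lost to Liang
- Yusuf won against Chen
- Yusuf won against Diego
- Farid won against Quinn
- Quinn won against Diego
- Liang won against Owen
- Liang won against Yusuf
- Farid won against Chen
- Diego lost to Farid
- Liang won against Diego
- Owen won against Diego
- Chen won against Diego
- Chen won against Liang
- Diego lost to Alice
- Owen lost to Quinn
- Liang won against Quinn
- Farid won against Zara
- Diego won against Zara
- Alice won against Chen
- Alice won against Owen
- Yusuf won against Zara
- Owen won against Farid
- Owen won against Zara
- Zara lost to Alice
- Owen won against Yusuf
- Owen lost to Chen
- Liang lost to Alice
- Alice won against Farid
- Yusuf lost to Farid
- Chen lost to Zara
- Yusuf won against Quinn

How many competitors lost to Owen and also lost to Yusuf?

Owen beat: Zara, Yusuf, Farid, Diego.
Yusuf beat: Quinn, Zara, Diego, Chen.
Both beat: Zara, Diego — 2.

2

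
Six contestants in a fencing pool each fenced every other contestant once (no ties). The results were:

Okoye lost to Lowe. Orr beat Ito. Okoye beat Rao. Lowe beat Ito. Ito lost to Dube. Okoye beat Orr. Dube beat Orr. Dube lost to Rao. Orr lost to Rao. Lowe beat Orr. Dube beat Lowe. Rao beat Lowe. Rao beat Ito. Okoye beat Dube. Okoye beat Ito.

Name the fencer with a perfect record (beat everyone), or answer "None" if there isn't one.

Highest win total is Rao with 4 (out of 5 possible).
Rao lost to Okoye, so no fencer went undefeated.

None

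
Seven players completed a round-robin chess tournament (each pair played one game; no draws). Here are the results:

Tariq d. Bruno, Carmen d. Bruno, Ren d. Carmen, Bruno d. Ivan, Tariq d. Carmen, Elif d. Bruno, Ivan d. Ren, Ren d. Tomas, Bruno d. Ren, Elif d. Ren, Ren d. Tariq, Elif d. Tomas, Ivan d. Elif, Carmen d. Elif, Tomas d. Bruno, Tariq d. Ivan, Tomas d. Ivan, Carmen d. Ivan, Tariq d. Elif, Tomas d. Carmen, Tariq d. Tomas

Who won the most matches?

Tariq

Win totals: Carmen 3, Elif 3, Tomas 3, Bruno 2, Tariq 5, Ivan 2, Ren 3.
Tariq leads with 5 wins (next highest: 3).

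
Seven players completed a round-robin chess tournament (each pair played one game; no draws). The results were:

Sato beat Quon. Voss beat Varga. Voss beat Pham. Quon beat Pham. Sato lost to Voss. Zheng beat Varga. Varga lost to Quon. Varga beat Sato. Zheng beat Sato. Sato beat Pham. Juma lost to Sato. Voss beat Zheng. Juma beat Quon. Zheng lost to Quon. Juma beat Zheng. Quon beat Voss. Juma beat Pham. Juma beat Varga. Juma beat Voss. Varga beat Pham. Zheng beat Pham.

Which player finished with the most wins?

Juma

Win totals: Zheng 3, Quon 4, Varga 2, Voss 4, Sato 3, Pham 0, Juma 5.
Juma leads with 5 wins (next highest: 4).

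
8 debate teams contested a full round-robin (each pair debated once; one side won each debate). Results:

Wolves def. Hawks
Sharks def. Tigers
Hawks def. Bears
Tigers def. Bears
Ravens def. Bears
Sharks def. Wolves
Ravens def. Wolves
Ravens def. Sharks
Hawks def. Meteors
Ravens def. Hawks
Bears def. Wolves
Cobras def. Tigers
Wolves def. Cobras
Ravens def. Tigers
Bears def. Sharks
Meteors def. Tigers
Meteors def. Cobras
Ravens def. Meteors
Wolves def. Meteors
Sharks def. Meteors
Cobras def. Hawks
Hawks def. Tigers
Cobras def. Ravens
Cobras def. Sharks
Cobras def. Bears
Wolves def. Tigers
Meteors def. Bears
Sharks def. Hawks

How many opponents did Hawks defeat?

3

Hawks' results: beat Meteors, Bears, Tigers; lost to Sharks, Wolves, Cobras, Ravens.
That is 3 wins.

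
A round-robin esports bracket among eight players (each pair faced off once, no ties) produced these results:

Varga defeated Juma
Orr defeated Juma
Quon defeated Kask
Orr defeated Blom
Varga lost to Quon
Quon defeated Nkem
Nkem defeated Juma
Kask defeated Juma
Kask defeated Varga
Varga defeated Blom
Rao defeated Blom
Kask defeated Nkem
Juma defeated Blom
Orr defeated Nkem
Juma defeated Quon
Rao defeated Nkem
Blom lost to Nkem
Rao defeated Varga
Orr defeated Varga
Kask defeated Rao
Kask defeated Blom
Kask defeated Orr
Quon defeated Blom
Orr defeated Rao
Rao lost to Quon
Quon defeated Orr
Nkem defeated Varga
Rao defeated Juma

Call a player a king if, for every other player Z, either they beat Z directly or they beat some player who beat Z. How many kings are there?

Blom cannot reach Varga, Quon, Nkem, Rao, Kask, Orr, Juma in two steps.
Varga cannot reach Nkem, Rao, Kask, Orr in two steps.
Quon reaches everyone (king).
Nkem cannot reach Rao, Kask, Orr in two steps.
Rao cannot reach Kask, Orr in two steps.
Kask reaches everyone (king).
Orr cannot reach Kask in two steps.
Juma reaches everyone (king).
Kings: Quon, Kask, Juma — 3.

3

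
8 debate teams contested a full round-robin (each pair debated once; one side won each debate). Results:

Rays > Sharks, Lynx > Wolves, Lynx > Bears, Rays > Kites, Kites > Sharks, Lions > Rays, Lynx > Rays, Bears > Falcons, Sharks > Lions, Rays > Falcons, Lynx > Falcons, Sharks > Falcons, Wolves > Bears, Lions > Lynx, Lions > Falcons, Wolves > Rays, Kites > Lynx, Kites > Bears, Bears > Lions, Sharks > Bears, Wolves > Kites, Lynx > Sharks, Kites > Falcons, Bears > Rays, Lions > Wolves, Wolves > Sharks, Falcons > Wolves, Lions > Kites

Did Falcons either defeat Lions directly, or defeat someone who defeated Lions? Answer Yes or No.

Falcons did not beat Lions directly.
Falcons beat Wolves, but each of them lost to Lions. No two-step path.

No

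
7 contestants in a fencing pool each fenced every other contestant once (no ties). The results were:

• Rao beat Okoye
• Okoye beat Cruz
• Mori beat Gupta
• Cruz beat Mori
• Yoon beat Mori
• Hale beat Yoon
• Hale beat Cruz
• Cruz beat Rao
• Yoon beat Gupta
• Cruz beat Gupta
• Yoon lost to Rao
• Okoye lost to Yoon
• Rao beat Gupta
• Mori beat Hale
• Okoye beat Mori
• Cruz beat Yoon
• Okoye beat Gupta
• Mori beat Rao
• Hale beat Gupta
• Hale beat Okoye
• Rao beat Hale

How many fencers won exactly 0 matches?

Win totals: Yoon 3, Cruz 4, Gupta 0, Okoye 3, Mori 3, Hale 4, Rao 4.
Exactly 0: Gupta — 1 fencer.

1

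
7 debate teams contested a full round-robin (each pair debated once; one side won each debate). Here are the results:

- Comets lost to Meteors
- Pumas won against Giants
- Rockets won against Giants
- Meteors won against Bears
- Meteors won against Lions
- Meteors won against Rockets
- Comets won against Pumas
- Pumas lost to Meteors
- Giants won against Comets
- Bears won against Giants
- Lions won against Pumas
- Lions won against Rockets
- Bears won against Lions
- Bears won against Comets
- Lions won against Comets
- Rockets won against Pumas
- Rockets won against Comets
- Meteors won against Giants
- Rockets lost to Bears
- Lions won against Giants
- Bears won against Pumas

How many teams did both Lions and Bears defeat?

4

Lions beat: Giants, Comets, Rockets, Pumas.
Bears beat: Giants, Comets, Rockets, Pumas, Lions.
Both beat: Giants, Comets, Rockets, Pumas — 4.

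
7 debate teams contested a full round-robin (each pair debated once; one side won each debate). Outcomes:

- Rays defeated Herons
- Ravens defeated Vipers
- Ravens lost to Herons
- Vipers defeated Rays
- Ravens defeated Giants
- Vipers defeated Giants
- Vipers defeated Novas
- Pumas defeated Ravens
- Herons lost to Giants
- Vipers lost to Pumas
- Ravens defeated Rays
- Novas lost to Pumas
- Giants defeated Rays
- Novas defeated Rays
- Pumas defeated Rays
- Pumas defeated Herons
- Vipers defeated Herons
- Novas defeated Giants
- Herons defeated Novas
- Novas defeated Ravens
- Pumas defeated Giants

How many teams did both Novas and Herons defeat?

Novas beat: Rays, Giants, Ravens.
Herons beat: Novas, Ravens.
Both beat: Ravens — 1.

1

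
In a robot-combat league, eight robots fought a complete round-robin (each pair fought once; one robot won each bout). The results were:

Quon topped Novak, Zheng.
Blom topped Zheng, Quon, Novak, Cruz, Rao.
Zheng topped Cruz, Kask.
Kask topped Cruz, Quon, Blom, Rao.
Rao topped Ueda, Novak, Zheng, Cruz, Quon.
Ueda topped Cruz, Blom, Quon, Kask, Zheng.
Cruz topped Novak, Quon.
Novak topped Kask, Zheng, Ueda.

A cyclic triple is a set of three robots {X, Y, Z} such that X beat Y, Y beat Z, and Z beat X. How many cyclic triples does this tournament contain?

Win totals: Novak 3, Kask 4, Zheng 2, Quon 2, Blom 5, Rao 5, Cruz 2, Ueda 5.
A robot with w wins dominates both others in C(w,2) triples; summing gives 3 + 6 + 1 + 1 + 10 + 10 + 1 + 10 = 42 transitive triples.
Total triples C(8,3) = 56, so cyclic triples = 56 − 42 = 14.

14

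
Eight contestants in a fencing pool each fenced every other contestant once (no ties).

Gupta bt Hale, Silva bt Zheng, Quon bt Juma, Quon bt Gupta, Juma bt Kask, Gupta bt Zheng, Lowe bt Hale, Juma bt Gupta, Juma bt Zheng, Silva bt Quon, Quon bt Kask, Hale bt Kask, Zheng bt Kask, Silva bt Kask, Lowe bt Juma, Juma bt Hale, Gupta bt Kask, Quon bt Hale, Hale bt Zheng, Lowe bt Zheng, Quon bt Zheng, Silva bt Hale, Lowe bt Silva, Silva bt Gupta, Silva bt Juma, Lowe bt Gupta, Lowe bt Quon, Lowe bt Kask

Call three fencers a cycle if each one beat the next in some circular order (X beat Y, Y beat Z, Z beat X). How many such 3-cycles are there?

0

Win totals: Hale 2, Kask 0, Silva 6, Quon 5, Juma 4, Gupta 3, Lowe 7, Zheng 1.
A fencer with w wins dominates both others in C(w,2) triples; summing gives 1 + 0 + 15 + 10 + 6 + 3 + 21 + 0 = 56 transitive triples.
Total triples C(8,3) = 56, so cyclic triples = 56 − 56 = 0.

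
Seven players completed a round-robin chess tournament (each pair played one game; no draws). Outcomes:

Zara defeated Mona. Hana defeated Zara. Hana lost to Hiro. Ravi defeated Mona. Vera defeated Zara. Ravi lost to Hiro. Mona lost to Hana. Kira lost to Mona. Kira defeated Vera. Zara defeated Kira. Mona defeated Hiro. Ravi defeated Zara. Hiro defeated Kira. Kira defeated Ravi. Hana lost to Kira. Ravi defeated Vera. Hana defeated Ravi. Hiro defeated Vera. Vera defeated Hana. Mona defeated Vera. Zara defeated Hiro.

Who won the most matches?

Hiro

Win totals: Mona 3, Vera 2, Hana 3, Ravi 3, Kira 3, Zara 3, Hiro 4.
Hiro leads with 4 wins (next highest: 3).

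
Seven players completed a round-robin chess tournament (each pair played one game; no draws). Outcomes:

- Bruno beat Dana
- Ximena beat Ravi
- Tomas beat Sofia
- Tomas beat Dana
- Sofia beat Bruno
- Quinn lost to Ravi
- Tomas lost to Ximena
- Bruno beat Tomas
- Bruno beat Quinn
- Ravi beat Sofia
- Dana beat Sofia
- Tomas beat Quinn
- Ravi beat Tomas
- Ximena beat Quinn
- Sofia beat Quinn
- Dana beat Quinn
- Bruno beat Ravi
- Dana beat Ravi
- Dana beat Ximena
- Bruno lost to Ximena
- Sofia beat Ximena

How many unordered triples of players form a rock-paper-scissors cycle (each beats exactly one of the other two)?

8

Win totals: Ravi 3, Ximena 4, Bruno 4, Quinn 0, Dana 4, Sofia 3, Tomas 3.
A player with w wins dominates both others in C(w,2) triples; summing gives 3 + 6 + 6 + 0 + 6 + 3 + 3 = 27 transitive triples.
Total triples C(7,3) = 35, so cyclic triples = 35 − 27 = 8.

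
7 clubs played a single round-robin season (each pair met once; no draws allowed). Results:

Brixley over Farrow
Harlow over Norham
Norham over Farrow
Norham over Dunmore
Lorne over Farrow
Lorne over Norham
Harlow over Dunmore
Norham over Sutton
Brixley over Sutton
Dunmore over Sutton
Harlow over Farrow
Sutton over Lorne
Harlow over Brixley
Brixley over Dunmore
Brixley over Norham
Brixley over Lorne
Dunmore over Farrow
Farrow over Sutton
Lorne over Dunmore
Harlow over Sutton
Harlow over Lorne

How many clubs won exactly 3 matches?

Win totals: Farrow 1, Brixley 5, Harlow 6, Dunmore 2, Lorne 3, Norham 3, Sutton 1.
Exactly 3: Lorne, Norham — 2 clubs.

2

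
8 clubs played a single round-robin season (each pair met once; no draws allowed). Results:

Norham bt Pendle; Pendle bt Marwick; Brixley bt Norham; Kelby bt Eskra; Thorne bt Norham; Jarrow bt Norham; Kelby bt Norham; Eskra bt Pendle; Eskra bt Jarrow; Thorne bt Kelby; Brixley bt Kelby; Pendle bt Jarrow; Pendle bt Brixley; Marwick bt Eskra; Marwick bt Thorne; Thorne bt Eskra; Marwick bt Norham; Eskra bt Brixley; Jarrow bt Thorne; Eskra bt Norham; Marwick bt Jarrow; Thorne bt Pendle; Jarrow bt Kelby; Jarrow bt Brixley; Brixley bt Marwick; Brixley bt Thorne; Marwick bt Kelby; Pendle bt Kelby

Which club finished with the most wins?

Marwick

Win totals: Brixley 4, Thorne 4, Marwick 5, Eskra 4, Jarrow 4, Norham 1, Kelby 2, Pendle 4.
Marwick leads with 5 wins (next highest: 4).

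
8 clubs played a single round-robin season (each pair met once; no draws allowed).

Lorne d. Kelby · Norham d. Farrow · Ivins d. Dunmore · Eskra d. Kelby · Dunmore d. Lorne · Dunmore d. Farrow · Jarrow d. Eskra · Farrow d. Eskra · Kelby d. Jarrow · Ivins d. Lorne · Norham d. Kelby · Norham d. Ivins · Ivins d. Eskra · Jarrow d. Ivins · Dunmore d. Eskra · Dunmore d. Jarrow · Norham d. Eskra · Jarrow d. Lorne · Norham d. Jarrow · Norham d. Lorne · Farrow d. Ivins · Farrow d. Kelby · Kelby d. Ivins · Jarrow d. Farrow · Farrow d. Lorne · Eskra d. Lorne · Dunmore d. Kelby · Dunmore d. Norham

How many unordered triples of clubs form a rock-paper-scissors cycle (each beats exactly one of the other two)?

Win totals: Jarrow 4, Farrow 4, Lorne 1, Dunmore 6, Norham 6, Eskra 2, Ivins 3, Kelby 2.
A club with w wins dominates both others in C(w,2) triples; summing gives 6 + 6 + 0 + 15 + 15 + 1 + 3 + 1 = 47 transitive triples.
Total triples C(8,3) = 56, so cyclic triples = 56 − 47 = 9.

9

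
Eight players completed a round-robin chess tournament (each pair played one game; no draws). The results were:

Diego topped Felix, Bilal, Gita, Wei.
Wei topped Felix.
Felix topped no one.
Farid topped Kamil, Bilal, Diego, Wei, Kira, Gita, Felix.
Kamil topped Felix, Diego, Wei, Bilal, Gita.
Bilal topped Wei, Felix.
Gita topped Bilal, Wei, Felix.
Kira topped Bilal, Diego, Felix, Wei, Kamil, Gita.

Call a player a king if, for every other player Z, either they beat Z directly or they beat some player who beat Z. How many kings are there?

1

Wei cannot reach Kira, Diego, Kamil, Farid, Gita, Bilal in two steps.
Felix cannot reach Wei, Kira, Diego, Kamil, Farid, Gita, Bilal in two steps.
Kira cannot reach Farid in two steps.
Diego cannot reach Kira, Kamil, Farid in two steps.
Kamil cannot reach Kira, Farid in two steps.
Farid reaches everyone (king).
Gita cannot reach Kira, Diego, Kamil, Farid in two steps.
Bilal cannot reach Kira, Diego, Kamil, Farid, Gita in two steps.
Kings: Farid — 1.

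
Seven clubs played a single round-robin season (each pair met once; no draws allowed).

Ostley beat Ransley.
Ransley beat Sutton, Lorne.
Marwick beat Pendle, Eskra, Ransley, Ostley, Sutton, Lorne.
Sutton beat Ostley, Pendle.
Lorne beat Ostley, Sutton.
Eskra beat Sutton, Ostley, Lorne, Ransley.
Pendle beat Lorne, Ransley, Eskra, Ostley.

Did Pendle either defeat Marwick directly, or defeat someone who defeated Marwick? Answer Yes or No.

No

Pendle did not beat Marwick directly.
Pendle beat Ransley, Ostley, Eskra, Lorne, but each of them lost to Marwick. No two-step path.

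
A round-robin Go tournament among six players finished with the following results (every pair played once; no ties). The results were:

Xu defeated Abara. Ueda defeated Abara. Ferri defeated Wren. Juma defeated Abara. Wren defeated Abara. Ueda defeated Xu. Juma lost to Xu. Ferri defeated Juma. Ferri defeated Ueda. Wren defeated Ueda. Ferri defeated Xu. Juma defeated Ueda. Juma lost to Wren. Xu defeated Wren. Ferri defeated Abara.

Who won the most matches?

Win totals: Ferri 5, Wren 3, Juma 2, Xu 3, Abara 0, Ueda 2.
Ferri leads with 5 wins (next highest: 3).

Ferri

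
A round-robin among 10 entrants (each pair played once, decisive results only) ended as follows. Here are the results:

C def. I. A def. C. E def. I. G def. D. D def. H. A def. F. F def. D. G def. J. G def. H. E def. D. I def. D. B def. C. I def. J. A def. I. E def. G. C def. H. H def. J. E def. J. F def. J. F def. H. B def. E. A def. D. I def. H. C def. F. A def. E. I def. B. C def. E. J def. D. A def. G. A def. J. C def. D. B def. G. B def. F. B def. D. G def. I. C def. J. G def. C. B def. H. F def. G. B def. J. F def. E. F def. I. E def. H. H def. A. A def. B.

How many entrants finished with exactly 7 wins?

1

Win totals: A 8, B 7, C 6, D 1, E 5, F 6, G 5, H 2, I 4, J 1.
Exactly 7: B — 1 entrant.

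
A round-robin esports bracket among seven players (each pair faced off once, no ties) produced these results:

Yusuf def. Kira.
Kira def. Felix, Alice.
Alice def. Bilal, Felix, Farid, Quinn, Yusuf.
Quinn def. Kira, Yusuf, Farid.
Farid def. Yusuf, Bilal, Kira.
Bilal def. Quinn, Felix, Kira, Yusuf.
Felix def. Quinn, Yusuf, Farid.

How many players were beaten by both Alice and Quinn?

2

Alice beat: Yusuf, Quinn, Felix, Farid, Bilal.
Quinn beat: Yusuf, Farid, Kira.
Both beat: Yusuf, Farid — 2.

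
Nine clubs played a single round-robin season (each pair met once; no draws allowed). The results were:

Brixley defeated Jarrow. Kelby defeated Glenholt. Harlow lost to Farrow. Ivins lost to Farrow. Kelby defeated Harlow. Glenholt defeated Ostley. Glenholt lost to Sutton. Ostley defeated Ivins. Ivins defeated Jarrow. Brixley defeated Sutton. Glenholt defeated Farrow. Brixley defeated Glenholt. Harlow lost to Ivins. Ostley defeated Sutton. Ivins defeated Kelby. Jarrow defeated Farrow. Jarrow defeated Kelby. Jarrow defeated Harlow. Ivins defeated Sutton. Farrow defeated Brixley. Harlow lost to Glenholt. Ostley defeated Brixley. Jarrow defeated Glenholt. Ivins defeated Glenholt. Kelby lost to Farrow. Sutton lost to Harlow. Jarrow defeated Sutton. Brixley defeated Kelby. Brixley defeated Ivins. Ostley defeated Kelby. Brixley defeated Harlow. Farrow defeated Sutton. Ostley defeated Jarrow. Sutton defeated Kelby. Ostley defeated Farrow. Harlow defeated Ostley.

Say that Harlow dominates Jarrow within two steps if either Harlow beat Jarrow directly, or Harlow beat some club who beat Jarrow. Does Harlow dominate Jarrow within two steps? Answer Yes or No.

Yes

Harlow did not beat Jarrow directly.
Harlow beat Ostley, Sutton. Of those, Ostley beat Jarrow.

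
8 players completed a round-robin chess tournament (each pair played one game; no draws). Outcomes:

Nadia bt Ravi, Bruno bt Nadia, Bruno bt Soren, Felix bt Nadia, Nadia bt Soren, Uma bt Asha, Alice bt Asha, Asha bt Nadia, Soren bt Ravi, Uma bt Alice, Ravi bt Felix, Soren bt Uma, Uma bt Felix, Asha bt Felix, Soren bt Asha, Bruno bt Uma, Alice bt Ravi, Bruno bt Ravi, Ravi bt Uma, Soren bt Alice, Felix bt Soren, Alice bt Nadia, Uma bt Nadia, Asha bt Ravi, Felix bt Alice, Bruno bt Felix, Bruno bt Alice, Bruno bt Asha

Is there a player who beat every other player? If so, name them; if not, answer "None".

Bruno has 7 wins out of 7 opponents — a perfect record.

Bruno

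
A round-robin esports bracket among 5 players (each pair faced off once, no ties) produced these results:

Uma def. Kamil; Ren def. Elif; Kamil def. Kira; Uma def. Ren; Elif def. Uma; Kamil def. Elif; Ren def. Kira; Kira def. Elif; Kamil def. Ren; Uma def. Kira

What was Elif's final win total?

1

Elif's results: beat Uma; lost to Kira, Kamil, Ren.
That is 1 win.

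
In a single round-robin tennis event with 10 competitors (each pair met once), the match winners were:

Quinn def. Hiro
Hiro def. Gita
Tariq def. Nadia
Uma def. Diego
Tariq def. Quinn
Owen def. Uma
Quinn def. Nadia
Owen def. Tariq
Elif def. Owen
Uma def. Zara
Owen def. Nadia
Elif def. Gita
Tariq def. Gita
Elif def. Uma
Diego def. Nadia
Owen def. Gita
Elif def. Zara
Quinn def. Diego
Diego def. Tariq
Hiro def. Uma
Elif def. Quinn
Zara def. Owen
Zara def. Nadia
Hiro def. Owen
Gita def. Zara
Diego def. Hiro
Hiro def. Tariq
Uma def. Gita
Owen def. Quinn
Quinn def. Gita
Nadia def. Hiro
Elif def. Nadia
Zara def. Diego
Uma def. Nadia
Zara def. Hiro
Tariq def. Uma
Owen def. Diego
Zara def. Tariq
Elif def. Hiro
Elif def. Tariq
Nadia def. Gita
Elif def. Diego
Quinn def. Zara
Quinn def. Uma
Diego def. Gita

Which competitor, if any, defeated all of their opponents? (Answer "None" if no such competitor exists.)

Elif

Elif has 9 wins out of 9 opponents — a perfect record.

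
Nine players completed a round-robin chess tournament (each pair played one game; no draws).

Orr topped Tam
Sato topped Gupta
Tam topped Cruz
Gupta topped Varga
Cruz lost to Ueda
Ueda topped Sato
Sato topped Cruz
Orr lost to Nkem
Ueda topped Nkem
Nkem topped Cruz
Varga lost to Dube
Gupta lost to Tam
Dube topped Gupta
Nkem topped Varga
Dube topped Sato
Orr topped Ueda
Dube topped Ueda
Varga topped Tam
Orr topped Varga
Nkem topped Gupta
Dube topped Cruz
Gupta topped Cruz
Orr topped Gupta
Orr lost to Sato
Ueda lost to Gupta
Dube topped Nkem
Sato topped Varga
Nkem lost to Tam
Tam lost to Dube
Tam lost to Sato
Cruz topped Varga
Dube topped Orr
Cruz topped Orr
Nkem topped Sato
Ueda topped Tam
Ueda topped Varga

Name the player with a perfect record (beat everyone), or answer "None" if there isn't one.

Dube

Dube has 8 wins out of 8 opponents — a perfect record.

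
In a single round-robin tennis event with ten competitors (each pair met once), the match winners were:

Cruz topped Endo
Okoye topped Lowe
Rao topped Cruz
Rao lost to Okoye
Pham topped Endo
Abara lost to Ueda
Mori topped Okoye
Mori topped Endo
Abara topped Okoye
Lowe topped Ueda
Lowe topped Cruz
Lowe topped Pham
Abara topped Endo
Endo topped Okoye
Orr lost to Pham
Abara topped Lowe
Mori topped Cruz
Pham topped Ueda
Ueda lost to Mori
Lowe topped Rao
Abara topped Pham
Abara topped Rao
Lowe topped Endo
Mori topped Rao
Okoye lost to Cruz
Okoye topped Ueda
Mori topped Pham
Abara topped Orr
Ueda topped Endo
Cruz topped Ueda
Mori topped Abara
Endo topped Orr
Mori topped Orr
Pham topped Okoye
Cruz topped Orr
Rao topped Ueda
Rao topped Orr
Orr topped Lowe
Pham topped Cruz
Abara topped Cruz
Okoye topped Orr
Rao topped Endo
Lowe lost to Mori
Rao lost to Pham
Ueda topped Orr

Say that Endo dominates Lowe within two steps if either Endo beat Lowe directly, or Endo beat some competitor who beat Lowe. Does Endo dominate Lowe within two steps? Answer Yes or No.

Endo did not beat Lowe directly.
Endo beat Okoye, Orr. Of those, Okoye beat Lowe.

Yes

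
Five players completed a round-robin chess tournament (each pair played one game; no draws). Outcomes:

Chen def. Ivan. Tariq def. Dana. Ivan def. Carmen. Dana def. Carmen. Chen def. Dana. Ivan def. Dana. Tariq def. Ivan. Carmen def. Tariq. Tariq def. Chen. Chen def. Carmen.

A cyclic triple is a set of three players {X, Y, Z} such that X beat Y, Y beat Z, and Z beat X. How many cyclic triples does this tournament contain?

Of the C(5,3) = 10 triples, the cyclic ones are: {Tariq, Chen, Carmen}; {Tariq, Ivan, Carmen}; {Tariq, Dana, Carmen}.
That is 3.

3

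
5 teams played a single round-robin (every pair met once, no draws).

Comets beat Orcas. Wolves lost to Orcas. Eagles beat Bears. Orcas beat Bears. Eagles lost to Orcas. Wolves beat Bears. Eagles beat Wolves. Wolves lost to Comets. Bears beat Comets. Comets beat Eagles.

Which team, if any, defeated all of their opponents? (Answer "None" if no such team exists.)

None

Highest win total is Orcas with 3 (out of 4 possible).
Orcas lost to Comets, so no team went undefeated.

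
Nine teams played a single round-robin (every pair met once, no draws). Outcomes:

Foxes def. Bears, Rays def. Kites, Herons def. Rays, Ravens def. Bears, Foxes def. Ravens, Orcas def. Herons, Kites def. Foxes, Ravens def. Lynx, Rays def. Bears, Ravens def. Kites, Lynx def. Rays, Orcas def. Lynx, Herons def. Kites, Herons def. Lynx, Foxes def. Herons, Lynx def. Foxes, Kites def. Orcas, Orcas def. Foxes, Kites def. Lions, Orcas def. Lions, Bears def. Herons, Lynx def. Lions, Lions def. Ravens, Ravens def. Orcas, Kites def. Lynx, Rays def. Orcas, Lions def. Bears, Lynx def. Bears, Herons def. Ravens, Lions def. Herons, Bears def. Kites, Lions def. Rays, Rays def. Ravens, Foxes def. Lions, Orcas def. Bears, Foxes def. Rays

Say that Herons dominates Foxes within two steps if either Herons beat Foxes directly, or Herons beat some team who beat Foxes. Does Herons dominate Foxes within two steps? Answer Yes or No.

Herons did not beat Foxes directly.
Herons beat Ravens, Rays, Kites, Lynx. Of those, Kites beat Foxes.

Yes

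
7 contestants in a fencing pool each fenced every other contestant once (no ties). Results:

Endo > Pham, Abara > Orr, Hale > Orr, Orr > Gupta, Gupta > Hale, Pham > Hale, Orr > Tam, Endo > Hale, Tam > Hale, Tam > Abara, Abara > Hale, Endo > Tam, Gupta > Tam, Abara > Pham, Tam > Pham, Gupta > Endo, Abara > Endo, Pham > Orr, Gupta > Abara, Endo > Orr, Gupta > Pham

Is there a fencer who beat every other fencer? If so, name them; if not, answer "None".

None

Highest win total is Gupta with 5 (out of 6 possible).
Gupta lost to Orr, so no fencer went undefeated.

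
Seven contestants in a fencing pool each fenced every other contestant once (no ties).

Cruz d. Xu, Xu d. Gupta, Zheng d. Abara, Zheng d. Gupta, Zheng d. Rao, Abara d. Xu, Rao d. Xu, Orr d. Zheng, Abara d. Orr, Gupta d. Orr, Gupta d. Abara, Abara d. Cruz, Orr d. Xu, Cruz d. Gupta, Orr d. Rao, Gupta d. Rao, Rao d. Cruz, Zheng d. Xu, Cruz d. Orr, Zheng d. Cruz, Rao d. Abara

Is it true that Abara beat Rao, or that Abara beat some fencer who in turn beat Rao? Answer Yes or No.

Yes

Abara did not beat Rao directly.
Abara beat Cruz, Xu, Orr. Of those, Orr beat Rao.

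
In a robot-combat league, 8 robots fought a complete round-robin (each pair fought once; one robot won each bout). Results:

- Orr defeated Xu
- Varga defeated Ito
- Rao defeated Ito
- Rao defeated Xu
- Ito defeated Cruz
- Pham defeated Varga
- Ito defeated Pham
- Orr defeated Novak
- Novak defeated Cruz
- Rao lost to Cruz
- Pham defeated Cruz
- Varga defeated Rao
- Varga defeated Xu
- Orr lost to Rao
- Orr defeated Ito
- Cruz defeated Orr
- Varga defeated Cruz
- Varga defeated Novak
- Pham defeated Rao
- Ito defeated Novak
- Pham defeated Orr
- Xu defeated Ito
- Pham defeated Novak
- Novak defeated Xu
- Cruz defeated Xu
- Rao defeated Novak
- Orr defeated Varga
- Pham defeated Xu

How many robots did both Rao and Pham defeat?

3

Rao beat: Novak, Ito, Xu, Orr.
Pham beat: Novak, Xu, Orr, Cruz, Varga, Rao.
Both beat: Novak, Xu, Orr — 3.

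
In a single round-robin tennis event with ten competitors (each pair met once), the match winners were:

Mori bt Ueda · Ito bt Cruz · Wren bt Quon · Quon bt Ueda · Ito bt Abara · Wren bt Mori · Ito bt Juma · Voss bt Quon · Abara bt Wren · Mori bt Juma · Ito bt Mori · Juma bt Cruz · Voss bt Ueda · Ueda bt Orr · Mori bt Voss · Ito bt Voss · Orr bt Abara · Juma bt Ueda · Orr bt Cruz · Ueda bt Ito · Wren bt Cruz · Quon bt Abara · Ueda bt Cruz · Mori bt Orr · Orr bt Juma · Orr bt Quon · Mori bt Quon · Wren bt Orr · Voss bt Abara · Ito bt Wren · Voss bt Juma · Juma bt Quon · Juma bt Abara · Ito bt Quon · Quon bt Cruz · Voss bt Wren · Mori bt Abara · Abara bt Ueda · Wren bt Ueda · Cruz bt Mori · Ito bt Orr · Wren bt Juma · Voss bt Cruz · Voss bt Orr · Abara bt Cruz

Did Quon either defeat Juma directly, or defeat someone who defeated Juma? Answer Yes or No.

No

Quon did not beat Juma directly.
Quon beat Abara, Ueda, Cruz, but each of them lost to Juma. No two-step path.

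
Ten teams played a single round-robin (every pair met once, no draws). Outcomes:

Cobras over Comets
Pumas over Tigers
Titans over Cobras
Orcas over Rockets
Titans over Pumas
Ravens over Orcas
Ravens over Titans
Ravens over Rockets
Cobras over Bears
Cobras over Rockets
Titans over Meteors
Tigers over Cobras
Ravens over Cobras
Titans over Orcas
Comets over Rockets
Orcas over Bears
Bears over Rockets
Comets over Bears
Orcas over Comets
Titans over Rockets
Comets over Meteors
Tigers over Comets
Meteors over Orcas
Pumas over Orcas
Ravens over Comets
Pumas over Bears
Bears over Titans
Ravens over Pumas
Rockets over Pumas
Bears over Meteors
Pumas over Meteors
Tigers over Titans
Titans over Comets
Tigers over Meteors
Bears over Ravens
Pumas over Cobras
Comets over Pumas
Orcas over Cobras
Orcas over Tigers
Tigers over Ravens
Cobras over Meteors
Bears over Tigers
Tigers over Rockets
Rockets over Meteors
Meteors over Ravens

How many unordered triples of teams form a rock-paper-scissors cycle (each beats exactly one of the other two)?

Win totals: Bears 5, Orcas 5, Titans 6, Cobras 4, Meteors 2, Ravens 6, Tigers 6, Pumas 5, Comets 4, Rockets 2.
A team with w wins dominates both others in C(w,2) triples; summing gives 10 + 10 + 15 + 6 + 1 + 15 + 15 + 10 + 6 + 1 = 89 transitive triples.
Total triples C(10,3) = 120, so cyclic triples = 120 − 89 = 31.

31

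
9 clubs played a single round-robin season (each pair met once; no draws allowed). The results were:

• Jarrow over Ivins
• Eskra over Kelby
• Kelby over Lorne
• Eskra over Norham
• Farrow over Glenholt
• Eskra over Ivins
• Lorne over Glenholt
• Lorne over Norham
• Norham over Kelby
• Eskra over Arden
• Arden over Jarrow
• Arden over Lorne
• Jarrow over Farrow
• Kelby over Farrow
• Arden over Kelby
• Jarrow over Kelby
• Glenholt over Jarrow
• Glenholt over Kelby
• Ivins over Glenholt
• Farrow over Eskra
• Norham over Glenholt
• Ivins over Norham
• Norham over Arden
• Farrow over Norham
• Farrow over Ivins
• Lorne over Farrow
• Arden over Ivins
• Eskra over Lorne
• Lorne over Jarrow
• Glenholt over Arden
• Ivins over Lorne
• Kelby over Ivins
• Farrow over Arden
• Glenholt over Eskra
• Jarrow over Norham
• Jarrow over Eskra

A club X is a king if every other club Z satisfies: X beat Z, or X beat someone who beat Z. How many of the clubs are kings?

Lorne reaches everyone (king).
Norham reaches everyone (king).
Ivins reaches everyone (king).
Glenholt reaches everyone (king).
Eskra reaches everyone (king).
Kelby reaches everyone (king).
Arden reaches everyone (king).
Farrow reaches everyone (king).
Jarrow reaches everyone (king).
Kings: Lorne, Norham, Ivins, Glenholt, Eskra, Kelby, Arden, Farrow, Jarrow — 9.

9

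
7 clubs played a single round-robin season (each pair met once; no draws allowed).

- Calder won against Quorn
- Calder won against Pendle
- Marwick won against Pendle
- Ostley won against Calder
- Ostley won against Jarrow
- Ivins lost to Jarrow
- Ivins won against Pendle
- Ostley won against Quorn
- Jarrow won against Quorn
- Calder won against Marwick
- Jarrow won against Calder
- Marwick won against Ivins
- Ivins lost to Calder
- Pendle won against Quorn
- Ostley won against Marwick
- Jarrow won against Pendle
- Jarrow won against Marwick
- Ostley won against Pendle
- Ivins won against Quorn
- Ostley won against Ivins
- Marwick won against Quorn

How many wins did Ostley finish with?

6

Ostley's results: beat Pendle, Marwick, Quorn, Calder, Ivins, Jarrow; lost to no one.
That is 6 wins.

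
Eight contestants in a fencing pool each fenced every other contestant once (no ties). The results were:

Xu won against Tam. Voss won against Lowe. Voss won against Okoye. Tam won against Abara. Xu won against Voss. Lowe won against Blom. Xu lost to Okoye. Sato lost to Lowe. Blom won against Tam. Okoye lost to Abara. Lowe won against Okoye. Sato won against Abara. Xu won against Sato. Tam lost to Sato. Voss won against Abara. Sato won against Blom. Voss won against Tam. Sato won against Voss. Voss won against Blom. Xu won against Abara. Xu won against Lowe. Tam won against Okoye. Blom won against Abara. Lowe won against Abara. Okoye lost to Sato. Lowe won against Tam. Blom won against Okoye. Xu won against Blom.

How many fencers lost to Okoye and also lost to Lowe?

Okoye beat: Xu.
Lowe beat: Okoye, Abara, Tam, Sato, Blom.
No one was beaten by both.

0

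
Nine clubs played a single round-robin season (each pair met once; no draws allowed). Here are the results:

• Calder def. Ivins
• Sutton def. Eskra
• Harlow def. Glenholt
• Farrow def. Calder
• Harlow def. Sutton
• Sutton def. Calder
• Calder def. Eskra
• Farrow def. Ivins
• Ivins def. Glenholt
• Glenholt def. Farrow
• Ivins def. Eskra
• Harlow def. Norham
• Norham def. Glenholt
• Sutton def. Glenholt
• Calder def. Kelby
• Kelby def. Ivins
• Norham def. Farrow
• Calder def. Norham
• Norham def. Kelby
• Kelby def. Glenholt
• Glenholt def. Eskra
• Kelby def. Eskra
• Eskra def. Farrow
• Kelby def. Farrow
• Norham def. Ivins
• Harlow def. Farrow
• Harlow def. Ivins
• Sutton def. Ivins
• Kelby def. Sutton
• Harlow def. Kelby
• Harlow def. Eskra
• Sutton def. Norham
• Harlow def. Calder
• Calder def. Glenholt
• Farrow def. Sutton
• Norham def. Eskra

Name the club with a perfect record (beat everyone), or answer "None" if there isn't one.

Harlow has 8 wins out of 8 opponents — a perfect record.

Harlow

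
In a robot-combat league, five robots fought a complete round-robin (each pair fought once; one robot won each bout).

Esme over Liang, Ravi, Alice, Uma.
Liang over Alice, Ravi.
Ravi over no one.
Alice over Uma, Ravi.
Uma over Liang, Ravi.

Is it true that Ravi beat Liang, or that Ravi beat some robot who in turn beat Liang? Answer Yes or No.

No

Ravi did not beat Liang directly.
Ravi beat no one, so there is no intermediate robot.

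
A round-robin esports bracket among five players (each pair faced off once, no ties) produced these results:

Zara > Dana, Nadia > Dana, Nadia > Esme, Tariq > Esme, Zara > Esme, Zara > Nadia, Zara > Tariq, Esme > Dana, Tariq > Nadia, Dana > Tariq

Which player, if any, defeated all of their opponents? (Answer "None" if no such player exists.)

Zara has 4 wins out of 4 opponents — a perfect record.

Zara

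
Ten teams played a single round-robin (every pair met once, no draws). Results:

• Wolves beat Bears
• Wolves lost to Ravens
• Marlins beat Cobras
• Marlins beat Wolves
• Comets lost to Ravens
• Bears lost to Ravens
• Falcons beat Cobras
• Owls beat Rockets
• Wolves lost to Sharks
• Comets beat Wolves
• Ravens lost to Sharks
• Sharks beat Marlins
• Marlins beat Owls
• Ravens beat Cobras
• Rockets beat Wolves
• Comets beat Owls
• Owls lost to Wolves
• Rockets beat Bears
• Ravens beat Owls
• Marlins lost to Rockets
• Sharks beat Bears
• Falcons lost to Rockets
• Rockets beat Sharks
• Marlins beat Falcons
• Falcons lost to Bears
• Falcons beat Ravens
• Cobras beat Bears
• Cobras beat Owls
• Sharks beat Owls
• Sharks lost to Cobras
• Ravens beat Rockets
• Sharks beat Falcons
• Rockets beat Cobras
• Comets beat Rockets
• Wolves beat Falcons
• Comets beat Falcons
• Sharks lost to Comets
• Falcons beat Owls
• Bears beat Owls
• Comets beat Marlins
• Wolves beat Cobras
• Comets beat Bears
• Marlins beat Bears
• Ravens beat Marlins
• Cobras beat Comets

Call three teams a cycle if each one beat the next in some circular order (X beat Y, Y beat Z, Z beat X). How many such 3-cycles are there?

Win totals: Comets 7, Marlins 5, Sharks 6, Ravens 7, Cobras 4, Owls 1, Falcons 3, Rockets 6, Wolves 4, Bears 2.
A team with w wins dominates both others in C(w,2) triples; summing gives 21 + 10 + 15 + 21 + 6 + 0 + 3 + 15 + 6 + 1 = 98 transitive triples.
Total triples C(10,3) = 120, so cyclic triples = 120 − 98 = 22.

22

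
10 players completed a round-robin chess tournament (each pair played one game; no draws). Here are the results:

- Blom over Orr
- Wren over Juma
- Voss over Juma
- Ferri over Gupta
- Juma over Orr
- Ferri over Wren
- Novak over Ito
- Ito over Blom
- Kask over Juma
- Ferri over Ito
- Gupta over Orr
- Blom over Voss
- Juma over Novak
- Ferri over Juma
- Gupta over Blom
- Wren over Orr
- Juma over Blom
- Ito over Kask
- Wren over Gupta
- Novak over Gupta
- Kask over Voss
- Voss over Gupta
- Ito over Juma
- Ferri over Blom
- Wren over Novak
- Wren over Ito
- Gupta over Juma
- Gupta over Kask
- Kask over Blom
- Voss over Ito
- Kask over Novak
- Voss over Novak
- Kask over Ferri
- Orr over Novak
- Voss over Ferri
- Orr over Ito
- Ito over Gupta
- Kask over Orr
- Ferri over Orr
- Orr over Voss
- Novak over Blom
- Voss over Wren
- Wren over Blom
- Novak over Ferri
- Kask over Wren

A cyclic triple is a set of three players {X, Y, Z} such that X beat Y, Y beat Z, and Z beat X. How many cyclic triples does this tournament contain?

Win totals: Ito 4, Voss 6, Blom 2, Wren 6, Novak 4, Kask 7, Gupta 4, Ferri 6, Juma 3, Orr 3.
A player with w wins dominates both others in C(w,2) triples; summing gives 6 + 15 + 1 + 15 + 6 + 21 + 6 + 15 + 3 + 3 = 91 transitive triples.
Total triples C(10,3) = 120, so cyclic triples = 120 − 91 = 29.

29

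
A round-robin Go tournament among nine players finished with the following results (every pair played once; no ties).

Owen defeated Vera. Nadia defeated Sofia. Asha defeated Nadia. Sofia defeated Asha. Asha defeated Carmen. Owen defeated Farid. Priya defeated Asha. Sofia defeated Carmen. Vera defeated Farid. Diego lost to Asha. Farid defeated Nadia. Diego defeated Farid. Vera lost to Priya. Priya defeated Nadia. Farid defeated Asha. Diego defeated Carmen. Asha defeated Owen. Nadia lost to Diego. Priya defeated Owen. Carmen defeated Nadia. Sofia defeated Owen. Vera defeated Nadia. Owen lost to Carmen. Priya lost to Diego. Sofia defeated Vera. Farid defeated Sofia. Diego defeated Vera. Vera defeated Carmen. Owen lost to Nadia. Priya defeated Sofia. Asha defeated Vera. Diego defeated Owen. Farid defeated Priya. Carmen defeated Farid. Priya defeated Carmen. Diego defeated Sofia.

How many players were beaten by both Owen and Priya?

Owen beat: Farid, Vera.
Priya beat: Carmen, Nadia, Asha, Vera, Sofia, Owen.
Both beat: Vera — 1.

1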